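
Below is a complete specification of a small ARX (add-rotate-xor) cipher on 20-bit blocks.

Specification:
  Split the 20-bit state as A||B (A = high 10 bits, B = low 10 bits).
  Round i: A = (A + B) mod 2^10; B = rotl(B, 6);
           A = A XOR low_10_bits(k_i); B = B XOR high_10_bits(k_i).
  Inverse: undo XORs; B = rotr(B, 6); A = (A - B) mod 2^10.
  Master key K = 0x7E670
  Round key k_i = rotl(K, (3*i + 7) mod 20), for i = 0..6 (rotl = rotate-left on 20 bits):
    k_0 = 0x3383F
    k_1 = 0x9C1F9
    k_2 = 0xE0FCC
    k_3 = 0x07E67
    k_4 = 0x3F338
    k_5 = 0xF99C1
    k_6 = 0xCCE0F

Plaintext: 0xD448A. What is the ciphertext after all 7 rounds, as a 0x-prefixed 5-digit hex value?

s_0 = plaintext = 0xD448A
s_1 = Round(s_0, k_0) = 0xF9246
s_2 = Round(s_1, k_1) = 0xF4FD4
s_3 = Round(s_2, k_2) = 0x1AEBE
s_4 = Round(s_3, k_3) = 0x53BB4
s_5 = Round(s_4, k_4) = 0x8E9C7
s_6 = Round(s_5, k_5) = 0x7023A
s_7 = Round(s_6, k_6) = 0x7D590

0x7D590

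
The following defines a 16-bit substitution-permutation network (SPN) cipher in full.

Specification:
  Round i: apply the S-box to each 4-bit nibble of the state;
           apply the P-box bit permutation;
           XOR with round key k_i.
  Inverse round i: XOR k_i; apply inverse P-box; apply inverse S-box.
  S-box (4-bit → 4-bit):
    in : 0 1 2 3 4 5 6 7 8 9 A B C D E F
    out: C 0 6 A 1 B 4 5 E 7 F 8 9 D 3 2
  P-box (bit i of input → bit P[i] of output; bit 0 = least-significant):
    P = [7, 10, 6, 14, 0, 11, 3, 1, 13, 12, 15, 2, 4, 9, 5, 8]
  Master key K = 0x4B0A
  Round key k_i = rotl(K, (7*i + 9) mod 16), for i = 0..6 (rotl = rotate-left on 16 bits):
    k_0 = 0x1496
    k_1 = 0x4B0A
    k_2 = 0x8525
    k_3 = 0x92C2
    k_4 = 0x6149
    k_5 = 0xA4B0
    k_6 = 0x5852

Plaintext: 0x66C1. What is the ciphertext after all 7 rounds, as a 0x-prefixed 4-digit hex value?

0xA0A7

s_0 = plaintext = 0x66C1
s_1 = Round(s_0, k_0) = 0x94B5
s_2 = Round(s_1, k_1) = 0x2DB8
s_3 = Round(s_2, k_2) = 0x6343
s_4 = Round(s_3, k_3) = 0xC6E7
s_5 = Round(s_4, k_4) = 0xE898
s_6 = Round(s_5, k_5) = 0x7AED
s_7 = Round(s_6, k_6) = 0xA0A7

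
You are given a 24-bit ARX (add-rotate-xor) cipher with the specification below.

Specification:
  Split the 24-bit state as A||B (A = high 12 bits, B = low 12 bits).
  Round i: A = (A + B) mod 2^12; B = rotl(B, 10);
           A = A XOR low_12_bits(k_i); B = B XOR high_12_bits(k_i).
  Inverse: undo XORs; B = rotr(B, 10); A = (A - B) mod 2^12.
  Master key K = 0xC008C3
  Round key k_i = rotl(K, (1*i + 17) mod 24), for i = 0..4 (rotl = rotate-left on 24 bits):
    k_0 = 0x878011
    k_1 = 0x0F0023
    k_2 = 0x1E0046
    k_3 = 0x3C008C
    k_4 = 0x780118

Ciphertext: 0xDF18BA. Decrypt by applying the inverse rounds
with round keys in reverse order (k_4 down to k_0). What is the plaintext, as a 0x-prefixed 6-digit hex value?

0x922D17

s_0 = ciphertext = 0xDF18BA
s_1 = InvRound(s_0, k_4) = 0xFFECEB
s_2 = InvRound(s_1, k_3) = 0x2C3CAF
s_3 = InvRound(s_2, k_2) = 0xD4653F
s_4 = InvRound(s_3, k_1) = 0x62873D
s_5 = InvRound(s_4, k_0) = 0x922D17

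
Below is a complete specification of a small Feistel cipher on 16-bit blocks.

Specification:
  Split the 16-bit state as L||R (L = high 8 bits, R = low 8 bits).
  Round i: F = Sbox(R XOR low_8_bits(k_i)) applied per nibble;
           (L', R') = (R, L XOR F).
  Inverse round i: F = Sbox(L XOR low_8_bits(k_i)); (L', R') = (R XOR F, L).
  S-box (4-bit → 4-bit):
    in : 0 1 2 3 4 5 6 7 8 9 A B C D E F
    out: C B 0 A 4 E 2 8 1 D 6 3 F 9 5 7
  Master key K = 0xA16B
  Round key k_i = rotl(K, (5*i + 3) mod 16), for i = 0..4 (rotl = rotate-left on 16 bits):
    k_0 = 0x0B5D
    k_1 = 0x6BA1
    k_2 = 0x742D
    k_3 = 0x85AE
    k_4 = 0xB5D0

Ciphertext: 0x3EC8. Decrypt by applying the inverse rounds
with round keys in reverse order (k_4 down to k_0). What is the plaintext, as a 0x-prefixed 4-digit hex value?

s_0 = ciphertext = 0x3EC8
s_1 = InvRound(s_0, k_4) = 0x9D3E
s_2 = InvRound(s_1, k_3) = 0x949D
s_3 = InvRound(s_2, k_2) = 0xA094
s_4 = InvRound(s_3, k_1) = 0x5FA0
s_5 = InvRound(s_4, k_0) = 0x605F

0x605F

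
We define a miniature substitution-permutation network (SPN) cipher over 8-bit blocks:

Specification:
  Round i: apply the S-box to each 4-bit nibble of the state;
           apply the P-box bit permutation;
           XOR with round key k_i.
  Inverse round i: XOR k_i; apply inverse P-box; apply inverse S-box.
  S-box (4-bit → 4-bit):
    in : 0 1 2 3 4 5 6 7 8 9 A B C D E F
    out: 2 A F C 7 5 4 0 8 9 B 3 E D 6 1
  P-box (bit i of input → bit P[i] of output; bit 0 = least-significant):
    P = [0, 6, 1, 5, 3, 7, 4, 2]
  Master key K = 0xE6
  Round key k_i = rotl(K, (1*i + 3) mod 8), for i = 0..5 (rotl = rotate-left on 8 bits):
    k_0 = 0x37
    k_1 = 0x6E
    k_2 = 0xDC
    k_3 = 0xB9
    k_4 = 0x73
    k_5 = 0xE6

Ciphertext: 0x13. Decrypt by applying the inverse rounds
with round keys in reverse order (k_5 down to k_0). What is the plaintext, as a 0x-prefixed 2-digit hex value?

s_0 = ciphertext = 0x13
s_1 = InvRound(s_0, k_5) = 0xCA
s_2 = InvRound(s_1, k_4) = 0x49
s_3 = InvRound(s_2, k_3) = 0xE1
s_4 = InvRound(s_3, k_2) = 0xD9
s_5 = InvRound(s_4, k_1) = 0xCD
s_6 = InvRound(s_5, k_0) = 0x4C

0x4C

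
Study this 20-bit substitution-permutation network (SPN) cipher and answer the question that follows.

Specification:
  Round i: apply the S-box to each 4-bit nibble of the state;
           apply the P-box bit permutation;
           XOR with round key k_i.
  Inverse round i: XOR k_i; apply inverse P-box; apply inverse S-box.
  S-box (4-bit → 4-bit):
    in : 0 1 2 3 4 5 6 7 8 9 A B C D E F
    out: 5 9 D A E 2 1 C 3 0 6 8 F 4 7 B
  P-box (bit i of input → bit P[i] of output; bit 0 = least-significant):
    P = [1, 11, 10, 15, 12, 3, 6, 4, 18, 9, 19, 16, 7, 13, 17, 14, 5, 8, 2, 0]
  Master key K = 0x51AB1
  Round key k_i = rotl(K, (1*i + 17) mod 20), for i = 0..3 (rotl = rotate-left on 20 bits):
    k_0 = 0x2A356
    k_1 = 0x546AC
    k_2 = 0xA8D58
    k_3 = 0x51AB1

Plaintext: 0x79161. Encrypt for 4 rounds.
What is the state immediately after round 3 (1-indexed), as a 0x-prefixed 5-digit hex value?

0x12615

s_0 = plaintext = 0x79161
s_1 = Round(s_0, k_0) = 0x73351
s_2 = Round(s_1, k_1) = 0x4A4A3
s_3 = Round(s_2, k_2) = 0x12615
s_4 = Round(s_3, k_3) = 0x34200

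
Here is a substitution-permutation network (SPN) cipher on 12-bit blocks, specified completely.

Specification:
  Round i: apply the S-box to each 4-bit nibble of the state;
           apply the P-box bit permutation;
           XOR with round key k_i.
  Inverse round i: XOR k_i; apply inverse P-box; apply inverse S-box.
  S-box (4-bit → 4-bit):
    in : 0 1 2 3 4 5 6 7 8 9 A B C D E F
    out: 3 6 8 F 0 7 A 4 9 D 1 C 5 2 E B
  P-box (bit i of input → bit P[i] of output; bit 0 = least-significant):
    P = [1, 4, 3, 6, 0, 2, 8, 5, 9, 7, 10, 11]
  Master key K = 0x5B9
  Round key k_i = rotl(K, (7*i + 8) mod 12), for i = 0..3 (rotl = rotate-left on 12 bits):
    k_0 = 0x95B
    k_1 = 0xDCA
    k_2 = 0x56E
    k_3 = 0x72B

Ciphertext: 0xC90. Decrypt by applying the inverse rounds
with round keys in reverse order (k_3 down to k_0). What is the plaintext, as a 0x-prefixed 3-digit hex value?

0x0B6

s_0 = ciphertext = 0xC90
s_1 = InvRound(s_0, k_3) = 0xF95
s_2 = InvRound(s_1, k_2) = 0xF83
s_3 = InvRound(s_2, k_1) = 0xAAB
s_4 = InvRound(s_3, k_0) = 0x0B6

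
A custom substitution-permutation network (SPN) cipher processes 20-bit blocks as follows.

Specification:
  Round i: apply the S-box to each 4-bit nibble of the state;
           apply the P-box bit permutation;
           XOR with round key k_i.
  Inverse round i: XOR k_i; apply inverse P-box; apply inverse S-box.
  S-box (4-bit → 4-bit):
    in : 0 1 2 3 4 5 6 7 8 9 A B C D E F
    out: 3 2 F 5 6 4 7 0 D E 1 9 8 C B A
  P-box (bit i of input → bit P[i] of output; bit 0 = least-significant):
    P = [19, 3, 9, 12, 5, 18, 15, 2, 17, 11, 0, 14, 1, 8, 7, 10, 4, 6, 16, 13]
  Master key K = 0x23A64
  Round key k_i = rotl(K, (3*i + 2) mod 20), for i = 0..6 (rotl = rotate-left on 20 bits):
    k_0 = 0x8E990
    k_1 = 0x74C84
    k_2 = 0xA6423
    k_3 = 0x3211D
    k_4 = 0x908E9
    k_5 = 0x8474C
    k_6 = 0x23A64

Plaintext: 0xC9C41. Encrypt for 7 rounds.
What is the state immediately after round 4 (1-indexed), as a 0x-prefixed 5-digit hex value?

0x4DFCB

s_0 = plaintext = 0xC9C41
s_1 = Round(s_0, k_0) = 0xC0C18
s_2 = Round(s_1, k_1) = 0xB3F86
s_3 = Round(s_2, k_2) = 0x28E9D
s_4 = Round(s_3, k_3) = 0x4DFCB
s_5 = Round(s_4, k_4) = 0x0542D
s_6 = Round(s_5, k_5) = 0xCDDB9
s_7 = Round(s_6, k_6) = 0x24CC9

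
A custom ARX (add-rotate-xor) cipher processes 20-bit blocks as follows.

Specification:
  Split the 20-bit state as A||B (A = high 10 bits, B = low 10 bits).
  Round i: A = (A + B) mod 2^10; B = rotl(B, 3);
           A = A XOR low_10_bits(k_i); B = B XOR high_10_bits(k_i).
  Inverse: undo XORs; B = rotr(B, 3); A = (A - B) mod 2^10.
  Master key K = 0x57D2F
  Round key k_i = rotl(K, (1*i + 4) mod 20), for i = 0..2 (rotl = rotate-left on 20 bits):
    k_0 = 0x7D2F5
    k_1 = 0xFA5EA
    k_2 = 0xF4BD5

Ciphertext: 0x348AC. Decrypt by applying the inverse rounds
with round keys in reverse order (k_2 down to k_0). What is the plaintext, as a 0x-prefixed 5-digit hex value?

0xCEE5C

s_0 = ciphertext = 0x348AC
s_1 = InvRound(s_0, k_2) = 0xE636F
s_2 = InvRound(s_1, k_1) = 0xD8B10
s_3 = InvRound(s_2, k_0) = 0xCEE5C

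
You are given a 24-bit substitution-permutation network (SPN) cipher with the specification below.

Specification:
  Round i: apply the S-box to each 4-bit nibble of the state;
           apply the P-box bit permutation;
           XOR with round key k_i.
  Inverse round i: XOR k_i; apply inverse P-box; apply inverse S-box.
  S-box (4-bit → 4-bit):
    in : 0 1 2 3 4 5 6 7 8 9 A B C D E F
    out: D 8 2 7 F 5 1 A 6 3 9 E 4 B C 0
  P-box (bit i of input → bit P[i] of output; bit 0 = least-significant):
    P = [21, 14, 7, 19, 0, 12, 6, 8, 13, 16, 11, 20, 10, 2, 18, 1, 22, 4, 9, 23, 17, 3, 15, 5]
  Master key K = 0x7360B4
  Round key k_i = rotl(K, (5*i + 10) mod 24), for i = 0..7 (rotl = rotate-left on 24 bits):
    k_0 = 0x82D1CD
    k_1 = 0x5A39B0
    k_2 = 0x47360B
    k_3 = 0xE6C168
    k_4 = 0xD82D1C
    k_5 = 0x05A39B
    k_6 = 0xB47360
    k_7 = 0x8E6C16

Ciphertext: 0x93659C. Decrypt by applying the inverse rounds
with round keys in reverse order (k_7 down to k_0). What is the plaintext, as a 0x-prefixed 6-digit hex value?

0xF8B79E

s_0 = ciphertext = 0x93659C
s_1 = InvRound(s_0, k_7) = 0x2FEB1E
s_2 = InvRound(s_1, k_6) = 0x477B81
s_3 = InvRound(s_2, k_5) = 0x391C22
s_4 = InvRound(s_3, k_4) = 0x7D7976
s_5 = InvRound(s_4, k_3) = 0x377421
s_6 = InvRound(s_5, k_2) = 0x7511F9
s_7 = InvRound(s_6, k_1) = 0x9FC35A
s_8 = InvRound(s_7, k_0) = 0xF8B79E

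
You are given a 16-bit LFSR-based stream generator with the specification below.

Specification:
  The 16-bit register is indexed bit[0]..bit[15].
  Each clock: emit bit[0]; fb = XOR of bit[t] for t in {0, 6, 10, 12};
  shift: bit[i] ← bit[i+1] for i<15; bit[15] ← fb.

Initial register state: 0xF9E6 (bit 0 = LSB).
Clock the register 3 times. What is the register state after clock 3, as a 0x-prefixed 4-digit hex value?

0x1F3C

reg_0 = 0xF9E6
clock 1: out=0, reg = 0x7CF3
clock 2: out=1, reg = 0x3E79
clock 3: out=1, reg = 0x1F3C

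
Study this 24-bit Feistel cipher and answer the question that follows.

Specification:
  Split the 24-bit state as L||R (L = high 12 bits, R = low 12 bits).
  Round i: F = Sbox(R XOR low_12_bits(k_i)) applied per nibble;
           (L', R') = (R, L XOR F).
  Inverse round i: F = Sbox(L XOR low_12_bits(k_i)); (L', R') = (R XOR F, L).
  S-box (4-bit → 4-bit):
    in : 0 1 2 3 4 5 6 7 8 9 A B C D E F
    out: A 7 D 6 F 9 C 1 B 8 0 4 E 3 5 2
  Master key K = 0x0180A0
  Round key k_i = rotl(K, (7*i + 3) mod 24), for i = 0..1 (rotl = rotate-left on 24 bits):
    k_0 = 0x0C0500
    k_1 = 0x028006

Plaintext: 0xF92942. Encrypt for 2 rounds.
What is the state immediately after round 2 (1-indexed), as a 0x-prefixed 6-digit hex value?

0x16FE8A

s_0 = plaintext = 0xF92942
s_1 = Round(s_0, k_0) = 0x94216F
s_2 = Round(s_1, k_1) = 0x16FE8A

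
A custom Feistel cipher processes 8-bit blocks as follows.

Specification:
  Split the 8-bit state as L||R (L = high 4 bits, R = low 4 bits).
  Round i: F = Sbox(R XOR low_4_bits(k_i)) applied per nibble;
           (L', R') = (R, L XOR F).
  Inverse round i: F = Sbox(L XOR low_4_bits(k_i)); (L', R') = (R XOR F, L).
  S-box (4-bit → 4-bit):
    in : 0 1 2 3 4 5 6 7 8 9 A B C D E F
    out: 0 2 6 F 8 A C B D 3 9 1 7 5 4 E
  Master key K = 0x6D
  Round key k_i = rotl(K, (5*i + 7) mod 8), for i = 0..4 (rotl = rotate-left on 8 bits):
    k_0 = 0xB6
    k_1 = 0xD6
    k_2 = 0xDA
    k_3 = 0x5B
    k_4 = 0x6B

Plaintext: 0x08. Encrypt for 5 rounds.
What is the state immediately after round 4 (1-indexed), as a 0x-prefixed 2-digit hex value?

s_0 = plaintext = 0x08
s_1 = Round(s_0, k_0) = 0x84
s_2 = Round(s_1, k_1) = 0x4E
s_3 = Round(s_2, k_2) = 0xEC
s_4 = Round(s_3, k_3) = 0xC5
s_5 = Round(s_4, k_4) = 0x58

0xC5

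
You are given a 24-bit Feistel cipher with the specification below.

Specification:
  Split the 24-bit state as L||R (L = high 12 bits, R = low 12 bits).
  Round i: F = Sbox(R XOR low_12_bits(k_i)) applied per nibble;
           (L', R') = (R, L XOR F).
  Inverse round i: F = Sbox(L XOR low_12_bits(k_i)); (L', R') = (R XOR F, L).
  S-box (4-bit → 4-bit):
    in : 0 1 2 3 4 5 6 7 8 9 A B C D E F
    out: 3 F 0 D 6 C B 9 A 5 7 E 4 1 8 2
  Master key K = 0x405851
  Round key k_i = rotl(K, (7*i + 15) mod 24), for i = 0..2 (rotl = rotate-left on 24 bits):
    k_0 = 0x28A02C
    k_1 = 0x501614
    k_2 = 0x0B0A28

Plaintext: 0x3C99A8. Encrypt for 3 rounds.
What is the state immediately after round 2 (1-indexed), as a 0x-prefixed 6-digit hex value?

0x66FA36

s_0 = plaintext = 0x3C99A8
s_1 = Round(s_0, k_0) = 0x9A866F
s_2 = Round(s_1, k_1) = 0x66FA36
s_3 = Round(s_2, k_2) = 0xA36597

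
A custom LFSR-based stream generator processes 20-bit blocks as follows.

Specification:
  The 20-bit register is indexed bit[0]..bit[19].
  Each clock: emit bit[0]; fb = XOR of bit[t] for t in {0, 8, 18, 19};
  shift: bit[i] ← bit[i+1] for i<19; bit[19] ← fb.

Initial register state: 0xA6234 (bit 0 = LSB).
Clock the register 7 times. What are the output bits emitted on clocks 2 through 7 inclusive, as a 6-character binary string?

reg_0 = 0xA6234
clock 1: out=0, reg = 0xD311A
clock 2: out=0, reg = 0xE988D
clock 3: out=1, reg = 0xF4C46
clock 4: out=0, reg = 0x7A623
clock 5: out=1, reg = 0x3D311
clock 6: out=1, reg = 0x1E988
clock 7: out=0, reg = 0x8F4C4

010110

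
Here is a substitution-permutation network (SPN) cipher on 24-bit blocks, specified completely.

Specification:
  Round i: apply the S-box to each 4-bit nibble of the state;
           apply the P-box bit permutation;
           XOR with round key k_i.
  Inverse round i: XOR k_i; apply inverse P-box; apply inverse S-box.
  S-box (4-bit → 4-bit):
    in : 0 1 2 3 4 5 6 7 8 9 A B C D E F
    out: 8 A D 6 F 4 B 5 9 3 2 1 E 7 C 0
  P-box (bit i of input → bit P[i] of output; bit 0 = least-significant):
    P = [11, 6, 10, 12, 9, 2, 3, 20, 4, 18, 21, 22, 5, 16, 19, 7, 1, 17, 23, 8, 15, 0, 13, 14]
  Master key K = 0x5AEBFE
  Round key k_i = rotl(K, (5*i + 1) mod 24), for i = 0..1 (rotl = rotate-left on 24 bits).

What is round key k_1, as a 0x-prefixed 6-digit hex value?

K = 0x5AEBFE
k_0 = rotl(K, (5*0+1) mod 24) = rotl(K, 1) = 0xB5D7FC
k_1 = rotl(K, (5*1+1) mod 24) = rotl(K, 6) = 0xBAFF96

0xBAFF96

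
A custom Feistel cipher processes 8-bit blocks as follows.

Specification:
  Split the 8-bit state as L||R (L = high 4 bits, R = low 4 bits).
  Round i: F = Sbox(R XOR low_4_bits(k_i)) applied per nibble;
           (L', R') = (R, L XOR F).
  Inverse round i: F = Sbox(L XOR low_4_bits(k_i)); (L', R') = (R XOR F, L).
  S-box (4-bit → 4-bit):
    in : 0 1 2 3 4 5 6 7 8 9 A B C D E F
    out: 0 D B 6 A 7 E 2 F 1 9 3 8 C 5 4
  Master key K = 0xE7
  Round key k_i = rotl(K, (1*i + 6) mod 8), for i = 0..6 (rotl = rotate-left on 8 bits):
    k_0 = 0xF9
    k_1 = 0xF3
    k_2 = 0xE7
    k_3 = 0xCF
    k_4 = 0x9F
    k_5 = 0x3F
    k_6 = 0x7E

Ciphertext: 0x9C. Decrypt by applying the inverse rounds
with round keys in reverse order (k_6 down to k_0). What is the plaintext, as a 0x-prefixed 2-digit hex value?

s_0 = ciphertext = 0x9C
s_1 = InvRound(s_0, k_6) = 0xE9
s_2 = InvRound(s_1, k_5) = 0x4E
s_3 = InvRound(s_2, k_4) = 0xD4
s_4 = InvRound(s_3, k_3) = 0xFD
s_5 = InvRound(s_4, k_2) = 0x2F
s_6 = InvRound(s_5, k_1) = 0x22
s_7 = InvRound(s_6, k_0) = 0x12

0x12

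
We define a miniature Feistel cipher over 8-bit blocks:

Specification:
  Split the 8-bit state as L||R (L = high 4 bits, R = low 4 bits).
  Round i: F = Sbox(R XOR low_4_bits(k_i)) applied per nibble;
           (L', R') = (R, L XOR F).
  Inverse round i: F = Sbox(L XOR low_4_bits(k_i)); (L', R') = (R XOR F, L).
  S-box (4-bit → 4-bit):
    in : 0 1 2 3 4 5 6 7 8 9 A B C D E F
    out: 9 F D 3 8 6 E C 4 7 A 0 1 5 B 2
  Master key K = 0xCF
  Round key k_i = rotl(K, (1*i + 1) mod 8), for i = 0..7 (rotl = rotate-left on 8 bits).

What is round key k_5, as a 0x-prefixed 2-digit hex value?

K = 0xCF
k_0 = rotl(K, (1*0+1) mod 8) = rotl(K, 1) = 0x9F
k_1 = rotl(K, (1*1+1) mod 8) = rotl(K, 2) = 0x3F
k_2 = rotl(K, (1*2+1) mod 8) = rotl(K, 3) = 0x7E
k_3 = rotl(K, (1*3+1) mod 8) = rotl(K, 4) = 0xFC
k_4 = rotl(K, (1*4+1) mod 8) = rotl(K, 5) = 0xF9
k_5 = rotl(K, (1*5+1) mod 8) = rotl(K, 6) = 0xF3

0xF3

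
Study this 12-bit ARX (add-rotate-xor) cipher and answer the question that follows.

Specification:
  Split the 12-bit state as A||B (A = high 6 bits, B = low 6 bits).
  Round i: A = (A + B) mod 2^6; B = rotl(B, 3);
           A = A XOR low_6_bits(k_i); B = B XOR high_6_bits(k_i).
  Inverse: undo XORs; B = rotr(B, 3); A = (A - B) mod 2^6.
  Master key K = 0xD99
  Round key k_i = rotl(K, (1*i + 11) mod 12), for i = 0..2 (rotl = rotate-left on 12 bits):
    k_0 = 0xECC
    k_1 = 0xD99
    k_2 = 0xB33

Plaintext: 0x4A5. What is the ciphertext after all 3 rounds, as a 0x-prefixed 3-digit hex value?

s_0 = plaintext = 0x4A5
s_1 = Round(s_0, k_0) = 0xED7
s_2 = Round(s_1, k_1) = 0x2CC
s_3 = Round(s_2, k_2) = 0x90D

0x90D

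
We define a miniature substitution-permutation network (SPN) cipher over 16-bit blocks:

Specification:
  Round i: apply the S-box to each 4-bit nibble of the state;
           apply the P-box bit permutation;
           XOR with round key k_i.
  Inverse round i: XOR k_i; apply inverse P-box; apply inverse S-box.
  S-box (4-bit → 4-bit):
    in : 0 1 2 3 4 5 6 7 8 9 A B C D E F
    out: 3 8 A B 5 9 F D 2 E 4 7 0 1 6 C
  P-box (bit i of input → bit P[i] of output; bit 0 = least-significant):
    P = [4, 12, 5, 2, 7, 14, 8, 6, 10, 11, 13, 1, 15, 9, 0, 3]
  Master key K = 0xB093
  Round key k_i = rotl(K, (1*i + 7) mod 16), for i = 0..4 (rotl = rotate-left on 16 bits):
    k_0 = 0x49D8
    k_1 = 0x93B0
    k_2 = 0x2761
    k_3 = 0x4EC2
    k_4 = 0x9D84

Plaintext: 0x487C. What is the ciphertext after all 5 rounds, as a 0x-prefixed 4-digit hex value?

0x1574

s_0 = plaintext = 0x487C
s_1 = Round(s_0, k_0) = 0xC019
s_2 = Round(s_1, k_1) = 0x8FD4
s_3 = Round(s_2, k_2) = 0x05D3
s_4 = Round(s_3, k_3) = 0xD854
s_5 = Round(s_4, k_4) = 0x1574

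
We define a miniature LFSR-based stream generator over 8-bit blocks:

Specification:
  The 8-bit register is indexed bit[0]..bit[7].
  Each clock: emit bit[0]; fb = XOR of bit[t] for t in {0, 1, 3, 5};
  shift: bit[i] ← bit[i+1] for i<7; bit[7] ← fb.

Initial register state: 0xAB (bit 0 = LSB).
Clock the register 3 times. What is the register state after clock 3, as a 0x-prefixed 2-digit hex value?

reg_0 = 0xAB
clock 1: out=1, reg = 0x55
clock 2: out=1, reg = 0xAA
clock 3: out=0, reg = 0xD5

0xD5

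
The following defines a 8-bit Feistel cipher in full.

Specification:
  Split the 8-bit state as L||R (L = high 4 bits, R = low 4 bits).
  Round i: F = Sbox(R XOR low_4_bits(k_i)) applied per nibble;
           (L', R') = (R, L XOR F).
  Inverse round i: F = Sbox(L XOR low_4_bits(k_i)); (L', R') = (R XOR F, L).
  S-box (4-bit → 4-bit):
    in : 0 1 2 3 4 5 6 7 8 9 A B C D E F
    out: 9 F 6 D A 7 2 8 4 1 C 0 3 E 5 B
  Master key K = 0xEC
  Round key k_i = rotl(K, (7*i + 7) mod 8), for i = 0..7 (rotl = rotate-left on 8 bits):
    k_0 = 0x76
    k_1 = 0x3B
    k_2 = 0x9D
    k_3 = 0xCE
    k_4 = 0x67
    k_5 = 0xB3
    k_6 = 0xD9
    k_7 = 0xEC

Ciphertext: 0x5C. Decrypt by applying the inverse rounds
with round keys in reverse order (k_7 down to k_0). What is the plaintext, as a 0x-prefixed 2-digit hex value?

s_0 = ciphertext = 0x5C
s_1 = InvRound(s_0, k_7) = 0xD5
s_2 = InvRound(s_1, k_6) = 0xFD
s_3 = InvRound(s_2, k_5) = 0xEF
s_4 = InvRound(s_3, k_4) = 0xEE
s_5 = InvRound(s_4, k_3) = 0x7E
s_6 = InvRound(s_5, k_2) = 0x27
s_7 = InvRound(s_6, k_1) = 0x62
s_8 = InvRound(s_7, k_0) = 0xB6

0xB6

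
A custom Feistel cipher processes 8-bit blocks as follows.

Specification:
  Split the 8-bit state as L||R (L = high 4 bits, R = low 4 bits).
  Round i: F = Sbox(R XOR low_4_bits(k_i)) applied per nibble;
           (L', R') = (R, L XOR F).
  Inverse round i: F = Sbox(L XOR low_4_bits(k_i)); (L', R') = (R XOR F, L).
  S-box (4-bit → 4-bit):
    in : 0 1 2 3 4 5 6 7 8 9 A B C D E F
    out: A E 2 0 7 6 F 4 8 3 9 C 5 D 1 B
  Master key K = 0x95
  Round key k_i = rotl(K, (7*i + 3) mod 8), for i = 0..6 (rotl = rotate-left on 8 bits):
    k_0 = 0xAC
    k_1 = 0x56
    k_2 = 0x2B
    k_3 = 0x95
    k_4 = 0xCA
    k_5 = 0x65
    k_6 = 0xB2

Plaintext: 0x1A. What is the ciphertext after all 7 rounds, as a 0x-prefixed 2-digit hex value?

s_0 = plaintext = 0x1A
s_1 = Round(s_0, k_0) = 0xAE
s_2 = Round(s_1, k_1) = 0xE2
s_3 = Round(s_2, k_2) = 0x2D
s_4 = Round(s_3, k_3) = 0xDA
s_5 = Round(s_4, k_4) = 0xA7
s_6 = Round(s_5, k_5) = 0x78
s_7 = Round(s_6, k_6) = 0x8E

0x8E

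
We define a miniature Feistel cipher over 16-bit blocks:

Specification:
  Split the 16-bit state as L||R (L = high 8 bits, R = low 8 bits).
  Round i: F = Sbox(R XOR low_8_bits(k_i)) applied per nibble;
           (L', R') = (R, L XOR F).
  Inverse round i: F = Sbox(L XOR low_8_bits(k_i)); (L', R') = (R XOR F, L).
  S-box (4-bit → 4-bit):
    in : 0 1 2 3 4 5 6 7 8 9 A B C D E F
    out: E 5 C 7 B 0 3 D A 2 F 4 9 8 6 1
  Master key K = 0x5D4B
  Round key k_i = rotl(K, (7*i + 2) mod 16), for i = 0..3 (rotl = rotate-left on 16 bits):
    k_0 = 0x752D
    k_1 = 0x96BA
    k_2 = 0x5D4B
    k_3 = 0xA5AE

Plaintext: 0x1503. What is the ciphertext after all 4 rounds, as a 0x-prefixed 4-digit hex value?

0x0CCD

s_0 = plaintext = 0x1503
s_1 = Round(s_0, k_0) = 0x03D3
s_2 = Round(s_1, k_1) = 0xD331
s_3 = Round(s_2, k_2) = 0x310C
s_4 = Round(s_3, k_3) = 0x0CCD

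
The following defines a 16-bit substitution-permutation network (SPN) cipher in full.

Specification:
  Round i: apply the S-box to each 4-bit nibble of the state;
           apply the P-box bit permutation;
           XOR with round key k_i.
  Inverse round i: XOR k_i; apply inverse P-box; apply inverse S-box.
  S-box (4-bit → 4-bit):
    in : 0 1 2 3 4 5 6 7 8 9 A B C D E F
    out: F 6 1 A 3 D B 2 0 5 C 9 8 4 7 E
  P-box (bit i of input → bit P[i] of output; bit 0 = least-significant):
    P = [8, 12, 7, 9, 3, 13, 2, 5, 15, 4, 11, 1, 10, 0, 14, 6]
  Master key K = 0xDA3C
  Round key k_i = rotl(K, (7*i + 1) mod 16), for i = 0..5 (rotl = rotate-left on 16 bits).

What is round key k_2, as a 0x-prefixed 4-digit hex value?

0x6D1E

K = 0xDA3C
k_0 = rotl(K, (7*0+1) mod 16) = rotl(K, 1) = 0xB479
k_1 = rotl(K, (7*1+1) mod 16) = rotl(K, 8) = 0x3CDA
k_2 = rotl(K, (7*2+1) mod 16) = rotl(K, 15) = 0x6D1E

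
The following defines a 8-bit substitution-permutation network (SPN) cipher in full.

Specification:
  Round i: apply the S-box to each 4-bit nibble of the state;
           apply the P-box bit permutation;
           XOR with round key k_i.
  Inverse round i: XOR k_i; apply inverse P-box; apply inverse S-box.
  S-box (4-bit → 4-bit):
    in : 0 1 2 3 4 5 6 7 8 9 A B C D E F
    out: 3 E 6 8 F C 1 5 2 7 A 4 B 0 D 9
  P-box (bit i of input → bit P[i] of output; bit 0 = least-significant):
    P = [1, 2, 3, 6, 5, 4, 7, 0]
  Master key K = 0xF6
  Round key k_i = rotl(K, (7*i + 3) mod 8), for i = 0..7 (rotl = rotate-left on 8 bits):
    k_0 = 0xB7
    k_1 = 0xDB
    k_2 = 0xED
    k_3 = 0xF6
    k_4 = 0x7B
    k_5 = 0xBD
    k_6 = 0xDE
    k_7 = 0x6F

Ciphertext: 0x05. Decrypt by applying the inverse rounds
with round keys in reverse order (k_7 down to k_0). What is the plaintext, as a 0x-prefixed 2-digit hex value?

s_0 = ciphertext = 0x05
s_1 = InvRound(s_0, k_7) = 0x6E
s_2 = InvRound(s_1, k_6) = 0x9D
s_3 = InvRound(s_2, k_5) = 0x6D
s_4 = InvRound(s_3, k_4) = 0x80
s_5 = InvRound(s_4, k_3) = 0x0C
s_6 = InvRound(s_5, k_2) = 0xE3
s_7 = InvRound(s_6, k_1) = 0x0B
s_8 = InvRound(s_7, k_0) = 0x92

0x92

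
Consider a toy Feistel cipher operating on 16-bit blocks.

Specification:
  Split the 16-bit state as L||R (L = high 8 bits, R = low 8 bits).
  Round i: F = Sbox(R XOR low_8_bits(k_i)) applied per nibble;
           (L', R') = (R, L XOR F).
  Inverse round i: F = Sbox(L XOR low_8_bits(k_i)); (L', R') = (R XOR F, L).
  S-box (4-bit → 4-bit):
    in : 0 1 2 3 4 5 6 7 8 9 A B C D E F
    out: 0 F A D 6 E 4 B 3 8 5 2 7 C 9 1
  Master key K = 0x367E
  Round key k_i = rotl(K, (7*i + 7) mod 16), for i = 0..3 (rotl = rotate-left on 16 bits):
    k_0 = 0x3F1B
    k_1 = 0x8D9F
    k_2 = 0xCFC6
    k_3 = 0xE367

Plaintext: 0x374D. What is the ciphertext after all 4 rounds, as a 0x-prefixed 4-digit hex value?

0x4487

s_0 = plaintext = 0x374D
s_1 = Round(s_0, k_0) = 0x4DD3
s_2 = Round(s_1, k_1) = 0xD32A
s_3 = Round(s_2, k_2) = 0x2A44
s_4 = Round(s_3, k_3) = 0x4487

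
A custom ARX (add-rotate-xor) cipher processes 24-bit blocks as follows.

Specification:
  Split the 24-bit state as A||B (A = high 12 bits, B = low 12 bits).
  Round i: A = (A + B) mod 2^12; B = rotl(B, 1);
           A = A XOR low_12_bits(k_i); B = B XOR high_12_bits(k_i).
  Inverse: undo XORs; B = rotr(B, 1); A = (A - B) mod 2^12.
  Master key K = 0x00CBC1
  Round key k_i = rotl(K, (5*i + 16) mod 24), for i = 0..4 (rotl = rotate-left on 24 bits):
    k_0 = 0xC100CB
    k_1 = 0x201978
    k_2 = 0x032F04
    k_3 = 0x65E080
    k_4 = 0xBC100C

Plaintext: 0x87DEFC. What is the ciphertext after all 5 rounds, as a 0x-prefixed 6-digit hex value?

0x33092D

s_0 = plaintext = 0x87DEFC
s_1 = Round(s_0, k_0) = 0x7B21E9
s_2 = Round(s_1, k_1) = 0x0E31D3
s_3 = Round(s_2, k_2) = 0xDB2394
s_4 = Round(s_3, k_3) = 0x1C6176
s_5 = Round(s_4, k_4) = 0x33092D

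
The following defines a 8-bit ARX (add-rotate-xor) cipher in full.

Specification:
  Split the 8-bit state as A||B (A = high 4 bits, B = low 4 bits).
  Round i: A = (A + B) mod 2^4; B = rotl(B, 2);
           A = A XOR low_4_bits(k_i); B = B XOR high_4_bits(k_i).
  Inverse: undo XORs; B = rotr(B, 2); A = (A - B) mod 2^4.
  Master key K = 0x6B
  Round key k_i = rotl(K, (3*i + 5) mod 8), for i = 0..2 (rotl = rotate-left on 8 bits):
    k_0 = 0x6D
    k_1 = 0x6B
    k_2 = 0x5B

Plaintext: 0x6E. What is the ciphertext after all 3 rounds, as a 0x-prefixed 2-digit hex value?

s_0 = plaintext = 0x6E
s_1 = Round(s_0, k_0) = 0x9D
s_2 = Round(s_1, k_1) = 0xD1
s_3 = Round(s_2, k_2) = 0x51

0x51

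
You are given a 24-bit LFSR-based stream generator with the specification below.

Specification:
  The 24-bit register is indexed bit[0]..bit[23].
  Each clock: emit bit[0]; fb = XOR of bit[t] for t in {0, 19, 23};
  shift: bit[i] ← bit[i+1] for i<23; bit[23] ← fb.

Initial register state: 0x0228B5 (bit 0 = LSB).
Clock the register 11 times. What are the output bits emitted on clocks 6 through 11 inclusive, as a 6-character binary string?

reg_0 = 0x0228B5
clock 1: out=1, reg = 0x81145A
clock 2: out=0, reg = 0xC08A2D
clock 3: out=1, reg = 0x604516
clock 4: out=0, reg = 0x30228B
clock 5: out=1, reg = 0x981145
clock 6: out=1, reg = 0xCC08A2
clock 7: out=0, reg = 0x660451
clock 8: out=1, reg = 0xB30228
clock 9: out=0, reg = 0xD98114
clock 10: out=0, reg = 0x6CC08A
clock 11: out=0, reg = 0xB66045

101000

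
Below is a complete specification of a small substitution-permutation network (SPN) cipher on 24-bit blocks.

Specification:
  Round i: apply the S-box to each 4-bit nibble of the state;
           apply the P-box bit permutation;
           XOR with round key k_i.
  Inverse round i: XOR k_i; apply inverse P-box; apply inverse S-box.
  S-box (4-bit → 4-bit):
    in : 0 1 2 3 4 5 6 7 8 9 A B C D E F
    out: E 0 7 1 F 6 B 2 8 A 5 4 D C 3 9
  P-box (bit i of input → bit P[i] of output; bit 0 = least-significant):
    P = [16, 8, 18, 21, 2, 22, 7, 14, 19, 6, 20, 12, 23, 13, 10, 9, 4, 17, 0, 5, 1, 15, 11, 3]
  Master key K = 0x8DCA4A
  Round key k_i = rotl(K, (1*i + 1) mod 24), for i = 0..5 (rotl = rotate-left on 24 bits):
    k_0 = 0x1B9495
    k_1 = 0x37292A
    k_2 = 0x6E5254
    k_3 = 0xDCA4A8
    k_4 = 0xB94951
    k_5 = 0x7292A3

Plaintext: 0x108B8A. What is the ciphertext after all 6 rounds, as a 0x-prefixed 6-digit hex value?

0x8DE05D

s_0 = plaintext = 0x108B8A
s_1 = Round(s_0, k_0) = 0x0CD6B4
s_2 = Round(s_1, k_1) = 0x1AB6D3
s_3 = Round(s_2, k_2) = 0x670685
s_4 = Round(s_3, k_3) = 0xD253E2
s_5 = Round(s_4, k_4) = 0xF6644C
s_6 = Round(s_5, k_5) = 0x8DE05D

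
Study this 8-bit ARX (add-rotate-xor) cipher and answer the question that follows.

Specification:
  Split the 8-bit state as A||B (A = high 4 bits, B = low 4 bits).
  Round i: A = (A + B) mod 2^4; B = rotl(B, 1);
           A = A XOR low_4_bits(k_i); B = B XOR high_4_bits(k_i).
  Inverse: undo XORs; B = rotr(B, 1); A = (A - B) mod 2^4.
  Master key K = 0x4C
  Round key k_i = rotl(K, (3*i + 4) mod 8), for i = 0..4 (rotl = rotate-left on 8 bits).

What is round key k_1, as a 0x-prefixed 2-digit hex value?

K = 0x4C
k_0 = rotl(K, (3*0+4) mod 8) = rotl(K, 4) = 0xC4
k_1 = rotl(K, (3*1+4) mod 8) = rotl(K, 7) = 0x26

0x26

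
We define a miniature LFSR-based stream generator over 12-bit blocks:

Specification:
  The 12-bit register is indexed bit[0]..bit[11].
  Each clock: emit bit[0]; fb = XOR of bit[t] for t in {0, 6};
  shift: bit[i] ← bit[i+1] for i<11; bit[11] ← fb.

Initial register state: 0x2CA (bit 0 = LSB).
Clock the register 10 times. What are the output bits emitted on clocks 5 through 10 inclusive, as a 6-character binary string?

reg_0 = 0x2CA
clock 1: out=0, reg = 0x965
clock 2: out=1, reg = 0x4B2
clock 3: out=0, reg = 0x259
clock 4: out=1, reg = 0x12C
clock 5: out=0, reg = 0x096
clock 6: out=0, reg = 0x04B
clock 7: out=1, reg = 0x025
clock 8: out=1, reg = 0x812
clock 9: out=0, reg = 0x409
clock 10: out=1, reg = 0xA04

001101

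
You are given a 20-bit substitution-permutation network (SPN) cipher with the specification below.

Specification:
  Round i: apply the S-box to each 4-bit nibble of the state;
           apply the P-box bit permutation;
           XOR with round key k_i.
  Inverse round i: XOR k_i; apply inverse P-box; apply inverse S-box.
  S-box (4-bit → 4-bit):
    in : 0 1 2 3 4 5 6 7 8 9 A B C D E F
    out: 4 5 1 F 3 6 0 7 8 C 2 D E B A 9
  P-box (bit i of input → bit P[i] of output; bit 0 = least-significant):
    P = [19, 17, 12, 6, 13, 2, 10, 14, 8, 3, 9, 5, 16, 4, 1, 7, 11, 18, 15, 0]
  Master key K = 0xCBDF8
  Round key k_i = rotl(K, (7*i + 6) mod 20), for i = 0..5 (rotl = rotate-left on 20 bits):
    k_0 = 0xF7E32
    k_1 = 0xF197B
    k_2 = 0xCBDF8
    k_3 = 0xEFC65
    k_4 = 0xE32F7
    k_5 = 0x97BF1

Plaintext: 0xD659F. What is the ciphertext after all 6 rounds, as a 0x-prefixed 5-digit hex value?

0x1663C

s_0 = plaintext = 0xD659F
s_1 = Round(s_0, k_0) = 0x3307B
s_2 = Round(s_1, k_1) = 0x2A7AC
s_3 = Round(s_2, k_2) = 0xEA6A4
s_4 = Round(s_3, k_3) = 0x0FC70
s_5 = Round(s_4, k_4) = 0xF845B
s_6 = Round(s_5, k_5) = 0x1663C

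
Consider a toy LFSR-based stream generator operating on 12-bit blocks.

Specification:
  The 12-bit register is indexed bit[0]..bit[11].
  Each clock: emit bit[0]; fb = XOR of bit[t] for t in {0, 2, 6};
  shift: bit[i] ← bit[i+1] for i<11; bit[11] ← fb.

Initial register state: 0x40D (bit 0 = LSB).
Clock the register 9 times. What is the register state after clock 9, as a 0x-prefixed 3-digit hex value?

reg_0 = 0x40D
clock 1: out=1, reg = 0x206
clock 2: out=0, reg = 0x903
clock 3: out=1, reg = 0xC81
clock 4: out=1, reg = 0xE40
clock 5: out=0, reg = 0xF20
clock 6: out=0, reg = 0x790
clock 7: out=0, reg = 0x3C8
clock 8: out=0, reg = 0x9E4
clock 9: out=0, reg = 0x4F2

0x4F2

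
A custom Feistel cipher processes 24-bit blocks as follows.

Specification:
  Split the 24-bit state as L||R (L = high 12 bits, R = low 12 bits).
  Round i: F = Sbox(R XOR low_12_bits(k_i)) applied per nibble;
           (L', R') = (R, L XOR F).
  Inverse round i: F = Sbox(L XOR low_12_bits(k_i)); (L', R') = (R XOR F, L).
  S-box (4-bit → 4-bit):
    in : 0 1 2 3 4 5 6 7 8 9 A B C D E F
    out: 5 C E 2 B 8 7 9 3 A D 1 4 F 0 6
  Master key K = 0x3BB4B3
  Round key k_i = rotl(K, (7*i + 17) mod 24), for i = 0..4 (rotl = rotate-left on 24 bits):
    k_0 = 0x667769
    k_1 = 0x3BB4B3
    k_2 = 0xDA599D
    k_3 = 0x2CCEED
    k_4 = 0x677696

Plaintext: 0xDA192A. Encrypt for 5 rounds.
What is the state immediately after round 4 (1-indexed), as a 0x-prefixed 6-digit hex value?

0x06D3CA

s_0 = plaintext = 0xDA192A
s_1 = Round(s_0, k_0) = 0x92AD13
s_2 = Round(s_1, k_1) = 0xD133FF
s_3 = Round(s_2, k_2) = 0x3FF06D
s_4 = Round(s_3, k_3) = 0x06D3CA
s_5 = Round(s_4, k_4) = 0x3CA8E9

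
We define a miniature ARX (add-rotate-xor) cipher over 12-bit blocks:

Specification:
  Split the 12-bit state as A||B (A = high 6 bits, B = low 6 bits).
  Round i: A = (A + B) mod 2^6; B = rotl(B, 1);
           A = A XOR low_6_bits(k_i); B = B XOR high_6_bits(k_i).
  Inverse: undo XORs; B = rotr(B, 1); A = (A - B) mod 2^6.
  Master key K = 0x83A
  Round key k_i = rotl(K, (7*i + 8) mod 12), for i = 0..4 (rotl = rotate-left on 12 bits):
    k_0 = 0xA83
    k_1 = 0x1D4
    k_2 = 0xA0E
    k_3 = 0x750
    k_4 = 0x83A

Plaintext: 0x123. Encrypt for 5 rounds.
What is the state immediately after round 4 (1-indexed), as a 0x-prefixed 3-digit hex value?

0xBFD

s_0 = plaintext = 0x123
s_1 = Round(s_0, k_0) = 0x92D
s_2 = Round(s_1, k_1) = 0x15C
s_3 = Round(s_2, k_2) = 0xBD0
s_4 = Round(s_3, k_3) = 0xBFD
s_5 = Round(s_4, k_4) = 0x59B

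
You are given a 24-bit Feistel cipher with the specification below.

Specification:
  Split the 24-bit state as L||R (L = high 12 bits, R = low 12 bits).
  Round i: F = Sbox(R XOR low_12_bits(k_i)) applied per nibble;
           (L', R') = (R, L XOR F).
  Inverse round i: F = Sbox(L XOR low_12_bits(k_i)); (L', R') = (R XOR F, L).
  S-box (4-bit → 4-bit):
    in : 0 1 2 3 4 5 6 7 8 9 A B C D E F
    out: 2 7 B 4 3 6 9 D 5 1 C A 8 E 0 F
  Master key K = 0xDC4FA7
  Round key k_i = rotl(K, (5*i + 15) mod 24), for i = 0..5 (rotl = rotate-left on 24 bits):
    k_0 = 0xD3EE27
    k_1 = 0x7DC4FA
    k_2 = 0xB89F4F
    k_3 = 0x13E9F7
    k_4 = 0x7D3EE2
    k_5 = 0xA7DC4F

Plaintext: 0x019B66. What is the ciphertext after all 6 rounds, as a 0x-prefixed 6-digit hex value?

0x185C6F

s_0 = plaintext = 0x019B66
s_1 = Round(s_0, k_0) = 0xB6662E
s_2 = Round(s_1, k_1) = 0x62E085
s_3 = Round(s_2, k_2) = 0x0859A2
s_4 = Round(s_3, k_3) = 0x9A22E3
s_5 = Round(s_4, k_4) = 0x2E3185
s_6 = Round(s_5, k_5) = 0x185C6F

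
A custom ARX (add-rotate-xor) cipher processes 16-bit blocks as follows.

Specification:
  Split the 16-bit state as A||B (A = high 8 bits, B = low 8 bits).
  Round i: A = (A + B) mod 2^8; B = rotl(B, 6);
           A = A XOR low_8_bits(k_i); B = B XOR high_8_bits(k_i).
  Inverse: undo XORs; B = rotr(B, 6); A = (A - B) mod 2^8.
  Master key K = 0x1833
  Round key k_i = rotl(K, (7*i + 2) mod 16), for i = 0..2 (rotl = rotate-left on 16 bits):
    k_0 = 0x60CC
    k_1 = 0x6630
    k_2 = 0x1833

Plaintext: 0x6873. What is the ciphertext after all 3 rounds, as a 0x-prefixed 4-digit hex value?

0x1F4A

s_0 = plaintext = 0x6873
s_1 = Round(s_0, k_0) = 0x17BC
s_2 = Round(s_1, k_1) = 0xE349
s_3 = Round(s_2, k_2) = 0x1F4A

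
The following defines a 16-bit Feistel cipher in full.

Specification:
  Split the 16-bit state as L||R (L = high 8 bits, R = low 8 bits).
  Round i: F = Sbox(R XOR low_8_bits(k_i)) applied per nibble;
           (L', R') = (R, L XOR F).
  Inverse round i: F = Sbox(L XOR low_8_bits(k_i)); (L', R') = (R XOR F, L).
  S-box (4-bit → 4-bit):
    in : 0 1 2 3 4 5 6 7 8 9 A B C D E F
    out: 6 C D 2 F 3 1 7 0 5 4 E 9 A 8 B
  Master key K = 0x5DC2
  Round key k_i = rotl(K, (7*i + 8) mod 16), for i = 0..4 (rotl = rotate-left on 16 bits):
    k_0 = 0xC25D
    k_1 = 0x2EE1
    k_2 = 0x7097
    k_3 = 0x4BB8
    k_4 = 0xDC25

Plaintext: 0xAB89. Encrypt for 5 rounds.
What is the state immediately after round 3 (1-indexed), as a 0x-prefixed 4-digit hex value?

s_0 = plaintext = 0xAB89
s_1 = Round(s_0, k_0) = 0x8904
s_2 = Round(s_1, k_1) = 0x040A
s_3 = Round(s_2, k_2) = 0x0A5E
s_4 = Round(s_3, k_3) = 0x5E8B
s_5 = Round(s_4, k_4) = 0x8B16

0x0A5E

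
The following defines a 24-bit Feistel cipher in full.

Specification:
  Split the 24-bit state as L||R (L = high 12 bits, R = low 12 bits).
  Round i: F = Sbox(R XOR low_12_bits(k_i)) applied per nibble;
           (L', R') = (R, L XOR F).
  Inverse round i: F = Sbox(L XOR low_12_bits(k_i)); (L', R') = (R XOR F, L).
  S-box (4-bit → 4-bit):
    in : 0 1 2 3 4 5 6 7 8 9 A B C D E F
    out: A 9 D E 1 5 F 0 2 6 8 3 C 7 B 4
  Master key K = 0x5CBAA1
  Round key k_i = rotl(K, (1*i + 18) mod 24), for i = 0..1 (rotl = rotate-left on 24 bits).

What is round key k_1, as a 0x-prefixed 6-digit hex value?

K = 0x5CBAA1
k_0 = rotl(K, (1*0+18) mod 24) = rotl(K, 18) = 0x8572EA
k_1 = rotl(K, (1*1+18) mod 24) = rotl(K, 19) = 0x0AE5D5

0x0AE5D5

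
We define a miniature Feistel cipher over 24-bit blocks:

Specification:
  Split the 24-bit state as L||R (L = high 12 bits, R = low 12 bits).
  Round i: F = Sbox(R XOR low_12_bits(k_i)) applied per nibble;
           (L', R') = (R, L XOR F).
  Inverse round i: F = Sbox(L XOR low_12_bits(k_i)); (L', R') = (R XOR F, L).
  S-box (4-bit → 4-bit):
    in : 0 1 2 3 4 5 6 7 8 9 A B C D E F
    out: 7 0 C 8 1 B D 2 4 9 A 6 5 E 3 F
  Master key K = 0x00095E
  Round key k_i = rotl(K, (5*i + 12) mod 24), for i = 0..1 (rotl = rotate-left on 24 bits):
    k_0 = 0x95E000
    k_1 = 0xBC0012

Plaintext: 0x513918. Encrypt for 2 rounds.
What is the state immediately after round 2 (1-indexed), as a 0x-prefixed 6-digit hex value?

0xC17C63

s_0 = plaintext = 0x513918
s_1 = Round(s_0, k_0) = 0x918C17
s_2 = Round(s_1, k_1) = 0xC17C63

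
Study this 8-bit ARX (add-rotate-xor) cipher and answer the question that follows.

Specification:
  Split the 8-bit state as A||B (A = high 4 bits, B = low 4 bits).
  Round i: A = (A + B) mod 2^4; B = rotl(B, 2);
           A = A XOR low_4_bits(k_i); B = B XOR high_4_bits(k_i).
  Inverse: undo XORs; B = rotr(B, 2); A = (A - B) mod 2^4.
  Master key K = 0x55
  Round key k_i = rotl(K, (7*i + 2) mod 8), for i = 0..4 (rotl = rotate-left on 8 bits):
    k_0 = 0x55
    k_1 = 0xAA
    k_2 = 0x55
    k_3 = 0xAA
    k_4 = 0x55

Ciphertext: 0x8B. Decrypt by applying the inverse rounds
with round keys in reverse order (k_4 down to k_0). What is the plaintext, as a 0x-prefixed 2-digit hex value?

0xEB

s_0 = ciphertext = 0x8B
s_1 = InvRound(s_0, k_4) = 0x2B
s_2 = InvRound(s_1, k_3) = 0x44
s_3 = InvRound(s_2, k_2) = 0xD4
s_4 = InvRound(s_3, k_1) = 0xCB
s_5 = InvRound(s_4, k_0) = 0xEB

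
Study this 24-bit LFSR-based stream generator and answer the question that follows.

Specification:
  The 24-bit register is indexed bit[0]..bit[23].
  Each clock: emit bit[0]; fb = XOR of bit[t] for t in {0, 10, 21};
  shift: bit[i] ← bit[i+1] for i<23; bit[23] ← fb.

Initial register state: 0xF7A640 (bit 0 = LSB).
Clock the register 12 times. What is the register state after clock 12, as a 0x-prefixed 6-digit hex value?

0x15EF7A

reg_0 = 0xF7A640
clock 1: out=0, reg = 0x7BD320
clock 2: out=0, reg = 0xBDE990
clock 3: out=0, reg = 0xDEF4C8
clock 4: out=0, reg = 0xEF7A64
clock 5: out=0, reg = 0xF7BD32
clock 6: out=0, reg = 0x7BDE99
clock 7: out=1, reg = 0xBDEF4C
clock 8: out=0, reg = 0x5EF7A6
clock 9: out=0, reg = 0xAF7BD3
clock 10: out=1, reg = 0x57BDE9
clock 11: out=1, reg = 0x2BDEF4
clock 12: out=0, reg = 0x15EF7A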